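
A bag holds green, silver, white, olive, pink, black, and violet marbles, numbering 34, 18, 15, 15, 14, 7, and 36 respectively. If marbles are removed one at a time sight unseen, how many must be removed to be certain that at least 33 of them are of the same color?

In the worst case we take at most 32 of each color, but all 18 silver, all 15 white, all 15 olive, all 14 pink, and all 7 black (fewer than 32), giving 32 + 18 + 15 + 15 + 14 + 7 + 32 = 133.
One more marble then forces some color to 33, so 133 + 1 = 134.

134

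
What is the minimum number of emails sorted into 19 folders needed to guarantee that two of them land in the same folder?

20

There are 19 folders acting as pigeonholes.
With 19 emails we could place one in each, avoiding any repeat.
One more forces some class to hold 2, so 19 + 1 = 20.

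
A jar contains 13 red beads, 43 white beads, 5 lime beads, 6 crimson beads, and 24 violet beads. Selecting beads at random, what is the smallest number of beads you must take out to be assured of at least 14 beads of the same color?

51

Treat the 5 colors as pigeonholes.
In the worst case we take at most 13 of each color, but all 5 lime and all 6 crimson (fewer than 13), giving 13 + 13 + 5 + 6 + 13 = 50.
One more bead then forces some color to 14, so 50 + 1 = 51.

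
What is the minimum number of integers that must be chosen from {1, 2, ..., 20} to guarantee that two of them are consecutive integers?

Partition {1, …, 20} into 10 pairs: {1,2}, {3,4}, …, {19,20}.
Choosing 10 integers — say the 10 even numbers 2, 4, …, 20 — takes one from each pair and avoids the property.
Choosing 11 forces two into the same pair by pigeonhole, and those are consecutive. So 11.

11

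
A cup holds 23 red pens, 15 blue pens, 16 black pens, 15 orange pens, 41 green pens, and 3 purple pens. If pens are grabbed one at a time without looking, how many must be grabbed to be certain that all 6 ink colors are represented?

The hardest ink color to obtain is purple: we could draw every other pen first — 113 − 3 = 110 pens — without a single purple one.
The next draw must be purple, so 110 + 1 = 111.

111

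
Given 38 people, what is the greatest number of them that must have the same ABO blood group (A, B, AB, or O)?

If each of the 4 ABO blood groups held at most 9, the total would be at most 4 × 9 = 36 < 38, a contradiction.
So at least one holds ⌈38/4⌉ = 10.

10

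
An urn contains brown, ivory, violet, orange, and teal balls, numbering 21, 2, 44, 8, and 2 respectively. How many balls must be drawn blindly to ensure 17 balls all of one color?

45

In the worst case we take at most 16 of each color, but all 2 ivory, all 8 orange, and all 2 teal (fewer than 16), giving 16 + 2 + 16 + 8 + 2 = 44.
One more ball then forces some color to 17, so 44 + 1 = 45.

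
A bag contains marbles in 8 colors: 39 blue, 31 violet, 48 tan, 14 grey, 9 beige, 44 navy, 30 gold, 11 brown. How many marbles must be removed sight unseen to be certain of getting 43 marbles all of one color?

In the worst case we take at most 42 of each color, but all 39 blue, all 31 violet, all 14 grey, all 9 beige, all 30 gold, and all 11 brown (fewer than 42), giving 39 + 31 + 42 + 14 + 9 + 42 + 30 + 11 = 218.
One more marble then forces some color to 43, so 218 + 1 = 219.

219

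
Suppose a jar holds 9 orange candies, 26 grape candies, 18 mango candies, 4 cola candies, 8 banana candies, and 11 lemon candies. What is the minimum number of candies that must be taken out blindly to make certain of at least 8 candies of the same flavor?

Treat the 6 flavors as pigeonholes.
In the worst case we take at most 7 of each flavor, but all 4 cola (fewer than 7), giving 7 + 7 + 7 + 4 + 7 + 7 = 39.
One more candy then forces some flavor to 8, so 39 + 1 = 40.

40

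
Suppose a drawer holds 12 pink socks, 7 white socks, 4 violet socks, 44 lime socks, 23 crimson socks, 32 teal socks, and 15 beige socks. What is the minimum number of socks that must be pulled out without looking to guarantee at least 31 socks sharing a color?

122

Treat the 7 colors as pigeonholes.
In the worst case we take at most 30 of each color, but all 12 pink, all 7 white, all 4 violet, all 23 crimson, and all 15 beige (fewer than 30), giving 12 + 7 + 4 + 30 + 23 + 30 + 15 = 121.
One more sock then forces some color to 31, so 121 + 1 = 122.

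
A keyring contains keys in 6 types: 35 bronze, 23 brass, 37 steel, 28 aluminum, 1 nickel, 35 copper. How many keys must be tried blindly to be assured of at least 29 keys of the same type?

137

Treat the 6 types as pigeonholes.
In the worst case we take at most 28 of each type, but all 23 brass and all 1 nickel (fewer than 28), giving 28 + 23 + 28 + 28 + 1 + 28 = 136.
One more key then forces some type to 29, so 136 + 1 = 137.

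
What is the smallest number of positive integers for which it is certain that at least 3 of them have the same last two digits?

201

There are 100 possible two-digit endings acting as pigeonholes.
With 100 × 2 = 200 positive integers we could place exactly 2 in each, with no class reaching 3.
One more forces some class to hold 3, so 200 + 1 = 201.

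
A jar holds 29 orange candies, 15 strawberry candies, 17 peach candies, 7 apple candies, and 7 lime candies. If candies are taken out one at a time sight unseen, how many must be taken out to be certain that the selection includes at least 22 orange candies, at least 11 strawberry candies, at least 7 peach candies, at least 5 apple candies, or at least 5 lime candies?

Each of the 5 flavors has its own threshold; avoid all of them simultaneously.
The worst case stops just short of every target: 21 orange, 10 strawberry, 6 peach, 4 apple, 4 lime — 21 + 10 + 6 + 4 + 4 = 45 candies.
One more candy must push some flavor to its target, so 45 + 1 = 46.

46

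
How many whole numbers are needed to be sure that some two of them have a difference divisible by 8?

Two integers differ by a multiple of 8 exactly when they share a remainder mod 8.
There are 8 residue classes mod 8, so 8 integers can all lie in distinct classes.
One more integer must repeat a residue, giving a difference divisible by 8. So n = 8 + 1 = 9.

9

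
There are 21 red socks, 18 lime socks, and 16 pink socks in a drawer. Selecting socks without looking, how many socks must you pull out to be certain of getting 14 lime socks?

The worst case draws every non-lime sock first: 21 + 16 = 37.
The next 14 draws are then forced to be lime, giving 37 + 14 = 51.

51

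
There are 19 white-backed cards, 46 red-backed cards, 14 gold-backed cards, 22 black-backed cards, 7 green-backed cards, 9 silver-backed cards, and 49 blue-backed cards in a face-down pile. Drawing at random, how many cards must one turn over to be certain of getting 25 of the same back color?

Treat the 7 back colors as pigeonholes.
In the worst case we take at most 24 of each back color, but all 19 white-backed, all 14 gold-backed, all 22 black-backed, all 7 green-backed, and all 9 silver-backed (fewer than 24), giving 19 + 24 + 14 + 22 + 7 + 9 + 24 = 119.
One more card then forces some back color to 25, so 119 + 1 = 120.

120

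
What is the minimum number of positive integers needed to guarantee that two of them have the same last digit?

11

There are 10 possible last digits acting as pigeonholes.
With 10 positive integers we could place one in each, avoiding any repeat.
One more forces some class to hold 2, so 10 + 1 = 11.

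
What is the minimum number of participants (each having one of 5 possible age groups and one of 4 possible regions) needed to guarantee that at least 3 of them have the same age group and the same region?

There are 5 × 4 = 20 (age group, region) combinations acting as pigeonholes.
With 20 × 2 = 40 participants we could place exactly 2 in each, with no (age group, region) pair reaching 3.
One more forces some (age group, region) pair to hold 3, so 40 + 1 = 41.

41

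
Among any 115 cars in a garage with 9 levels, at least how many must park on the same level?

The 115 cars fall into 9 levels.
If each of the 9 levels held at most 12, the total would be at most 9 × 12 = 108 < 115, a contradiction.
So at least one holds ⌈115/9⌉ = 13.

13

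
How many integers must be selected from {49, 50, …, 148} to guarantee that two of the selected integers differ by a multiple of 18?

19

Group the integers by remainder mod 18; there are 18 residue classes, each nonempty in this range.
Choosing one from each class (18 integers) avoids any shared remainder.
One more choice must repeat a class, so two differ by a multiple of 18. Hence 18 + 1 = 19.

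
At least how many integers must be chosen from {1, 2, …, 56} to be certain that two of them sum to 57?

29

Partition {1, …, 56} into 28 pairs: {1,56}, {2,55}, …, {28,29}.
Choosing 28 integers — say the integers 1 through 28 — takes one from each pair and avoids the property.
Choosing 29 forces two into the same pair by pigeonhole, and those sum to 57. So 29.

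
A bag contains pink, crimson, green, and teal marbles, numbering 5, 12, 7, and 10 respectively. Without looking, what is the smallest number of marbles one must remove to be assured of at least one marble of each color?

30

The hardest color to obtain is pink: we could draw every other marble first — 34 − 5 = 29 marbles — without a single pink one.
The next draw must be pink, so 29 + 1 = 30.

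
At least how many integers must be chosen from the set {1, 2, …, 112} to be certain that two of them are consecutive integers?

57

Partition {1, …, 112} into 56 pairs: {1,2}, {3,4}, …, {111,112}.
Choosing 56 integers — say the 56 even numbers 2, 4, …, 112 — takes one from each pair and avoids the property.
Choosing 57 forces two into the same pair by pigeonhole, and those are consecutive. So 57.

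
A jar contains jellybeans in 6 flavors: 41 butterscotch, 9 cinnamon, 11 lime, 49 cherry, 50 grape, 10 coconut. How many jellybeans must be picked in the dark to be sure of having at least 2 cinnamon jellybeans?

The worst case draws every non-cinnamon jellybean first: 41 + 11 + 49 + 50 + 10 = 161.
The next 2 draws are then forced to be cinnamon, giving 161 + 2 = 163.

163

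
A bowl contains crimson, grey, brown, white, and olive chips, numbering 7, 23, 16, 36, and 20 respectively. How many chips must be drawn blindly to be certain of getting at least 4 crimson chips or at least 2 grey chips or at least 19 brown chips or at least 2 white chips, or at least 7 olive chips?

28

Each of the 5 colors has its own threshold; avoid all of them simultaneously.
The worst case stops just short of every target: 3 crimson, 1 grey, all 16 brown, 1 white, 6 olive — 3 + 1 + 16 + 1 + 6 = 27 chips.
One more chip must push some color to its target, so 27 + 1 = 28.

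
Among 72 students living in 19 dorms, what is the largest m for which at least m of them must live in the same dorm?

The 72 students fall into 19 dorms.
If each of the 19 dorms held at most 3, the total would be at most 19 × 3 = 57 < 72, a contradiction.
So at least one holds ⌈72/19⌉ = 4.

4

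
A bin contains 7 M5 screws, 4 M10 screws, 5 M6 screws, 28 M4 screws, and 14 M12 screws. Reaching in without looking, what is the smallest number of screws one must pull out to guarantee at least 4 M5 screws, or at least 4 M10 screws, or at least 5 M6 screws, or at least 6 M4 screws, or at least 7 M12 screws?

22

The worst case stops just short of every target: 3 M5, 3 M10, 4 M6, 5 M4, 6 M12 — 3 + 3 + 4 + 5 + 6 = 21 screws.
One more screw must push some size to its target, so 21 + 1 = 22.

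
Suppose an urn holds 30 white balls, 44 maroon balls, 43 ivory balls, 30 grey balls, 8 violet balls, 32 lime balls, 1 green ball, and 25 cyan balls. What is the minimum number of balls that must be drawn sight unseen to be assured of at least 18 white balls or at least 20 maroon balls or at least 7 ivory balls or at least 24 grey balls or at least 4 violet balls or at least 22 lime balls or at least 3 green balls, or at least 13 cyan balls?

103

Each of the 8 colors has its own threshold; avoid all of them simultaneously.
The worst case stops just short of every target: 17 white, 19 maroon, 6 ivory, 23 grey, 3 violet, 21 lime, all 1 green, 12 cyan — 17 + 19 + 6 + 23 + 3 + 21 + 1 + 12 = 102 balls.
One more ball must push some color to its target, so 102 + 1 = 103.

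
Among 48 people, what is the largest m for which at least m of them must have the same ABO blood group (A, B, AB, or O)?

The 48 people fall into 4 ABO blood groups.
If each of the 4 ABO blood groups held at most 11, the total would be at most 4 × 11 = 44 < 48, a contradiction.
So at least one holds ⌈48/4⌉ = 12.

12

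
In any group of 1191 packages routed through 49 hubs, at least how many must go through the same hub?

25

If each of the 49 hubs held at most 24, the total would be at most 49 × 24 = 1176 < 1191, a contradiction.
So at least one holds ⌈1191/49⌉ = 25.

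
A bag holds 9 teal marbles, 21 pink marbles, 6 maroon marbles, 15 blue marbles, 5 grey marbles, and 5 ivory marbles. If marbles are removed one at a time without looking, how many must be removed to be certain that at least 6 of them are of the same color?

Treat the 6 colors as pigeonholes.
The worst case takes 5 marbles of each color without reaching 6 of any: 6 × 5 = 30.
The next marble must bring some color to 6, so 30 + 1 = 31.

31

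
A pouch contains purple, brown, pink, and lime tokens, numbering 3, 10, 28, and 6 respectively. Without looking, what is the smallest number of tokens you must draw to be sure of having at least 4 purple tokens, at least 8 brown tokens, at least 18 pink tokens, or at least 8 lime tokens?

The worst case stops just short of every target: 3 purple, 7 brown, 17 pink, all 6 lime — 3 + 7 + 17 + 6 = 33 tokens.
One more token must push some color to its target, so 33 + 1 = 34.

34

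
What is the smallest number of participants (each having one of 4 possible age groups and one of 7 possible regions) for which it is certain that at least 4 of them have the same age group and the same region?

There are 4 × 7 = 28 (age group, region) combinations acting as pigeonholes.
With 28 × 3 = 84 participants we could place exactly 3 in each, with no (age group, region) pair reaching 4.
One more forces some (age group, region) pair to hold 4, so 84 + 1 = 85.

85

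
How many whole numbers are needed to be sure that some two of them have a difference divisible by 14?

Two integers differ by a multiple of 14 exactly when they share a remainder mod 14.
There are 14 residue classes mod 14, so 14 integers can all lie in distinct classes.
One more integer must repeat a residue, giving a difference divisible by 14. So n = 14 + 1 = 15.

15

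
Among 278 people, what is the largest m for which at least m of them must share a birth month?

24

If each of the 12 months of the year held at most 23, the total would be at most 12 × 23 = 276 < 278, a contradiction.
So at least one holds ⌈278/12⌉ = 24.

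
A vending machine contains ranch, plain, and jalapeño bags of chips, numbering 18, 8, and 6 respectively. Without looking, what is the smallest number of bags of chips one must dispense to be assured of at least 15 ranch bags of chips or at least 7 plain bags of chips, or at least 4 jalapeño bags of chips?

24

The worst case stops just short of every target: 14 ranch, 6 plain, 3 jalapeño — 14 + 6 + 3 = 23 bags of chips.
One more bag of chips must push some flavor to its target, so 23 + 1 = 24.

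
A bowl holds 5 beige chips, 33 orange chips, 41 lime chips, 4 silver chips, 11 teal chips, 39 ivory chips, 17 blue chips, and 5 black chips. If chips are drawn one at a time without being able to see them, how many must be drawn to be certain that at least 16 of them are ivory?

132

The worst case draws every non-ivory chip first: 5 + 33 + 41 + 4 + 11 + 17 + 5 = 116.
The next 16 draws are then forced to be ivory, giving 116 + 16 = 132.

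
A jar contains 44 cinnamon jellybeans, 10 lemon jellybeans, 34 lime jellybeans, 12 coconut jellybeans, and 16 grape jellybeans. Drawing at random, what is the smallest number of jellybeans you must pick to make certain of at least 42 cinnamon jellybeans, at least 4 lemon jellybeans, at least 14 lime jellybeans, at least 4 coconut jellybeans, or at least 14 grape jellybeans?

74

The worst case stops just short of every target: 41 cinnamon, 3 lemon, 13 lime, 3 coconut, 13 grape — 41 + 3 + 13 + 3 + 13 = 73 jellybeans.
One more jellybean must push some flavor to its target, so 73 + 1 = 74.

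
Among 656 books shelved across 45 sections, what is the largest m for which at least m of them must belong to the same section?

15

If each of the 45 sections held at most 14, the total would be at most 45 × 14 = 630 < 656, a contradiction.
So at least one holds ⌈656/45⌉ = 15.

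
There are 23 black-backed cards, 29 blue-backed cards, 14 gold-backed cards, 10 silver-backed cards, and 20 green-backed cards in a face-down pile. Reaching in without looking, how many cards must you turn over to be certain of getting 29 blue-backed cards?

To avoid blue-backed cards as long as possible, exhaust the other 4 back colors first.
The worst case draws every non-blue-backed card first: 23 + 14 + 10 + 20 = 67.
The next 29 draws are then forced to be blue-backed, giving 67 + 29 = 96.

96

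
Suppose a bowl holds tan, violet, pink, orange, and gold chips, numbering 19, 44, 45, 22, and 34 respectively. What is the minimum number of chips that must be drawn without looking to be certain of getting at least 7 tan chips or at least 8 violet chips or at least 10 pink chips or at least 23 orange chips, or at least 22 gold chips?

66

The worst case stops just short of every target: 6 tan, 7 violet, 9 pink, 22 orange, 21 gold — 6 + 7 + 9 + 22 + 21 = 65 chips.
One more chip must push some color to its target, so 65 + 1 = 66.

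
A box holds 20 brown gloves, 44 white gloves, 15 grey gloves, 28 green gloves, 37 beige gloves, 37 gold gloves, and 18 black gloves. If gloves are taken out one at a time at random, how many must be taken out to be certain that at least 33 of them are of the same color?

178

Treat the 7 colors as pigeonholes.
In the worst case we take at most 32 of each color, but all 20 brown, all 15 grey, all 28 green, and all 18 black (fewer than 32), giving 20 + 32 + 15 + 28 + 32 + 32 + 18 = 177.
One more glove then forces some color to 33, so 177 + 1 = 178.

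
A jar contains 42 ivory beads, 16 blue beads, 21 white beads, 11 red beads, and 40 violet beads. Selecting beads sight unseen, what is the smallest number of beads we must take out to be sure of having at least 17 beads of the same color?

76

In the worst case we take at most 16 of each color, but all 11 red (fewer than 16), giving 16 + 16 + 16 + 11 + 16 = 75.
One more bead then forces some color to 17, so 75 + 1 = 76.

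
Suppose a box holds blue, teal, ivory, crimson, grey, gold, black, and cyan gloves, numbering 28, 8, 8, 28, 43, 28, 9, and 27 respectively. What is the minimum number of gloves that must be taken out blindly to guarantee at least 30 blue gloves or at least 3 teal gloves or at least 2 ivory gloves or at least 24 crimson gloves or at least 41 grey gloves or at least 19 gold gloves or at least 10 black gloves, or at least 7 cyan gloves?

128

The worst case stops just short of every target: all 28 blue, 2 teal, 1 ivory, 23 crimson, 40 grey, 18 gold, 9 black, 6 cyan — 28 + 2 + 1 + 23 + 40 + 18 + 9 + 6 = 127 gloves.
One more glove must push some color to its target, so 127 + 1 = 128.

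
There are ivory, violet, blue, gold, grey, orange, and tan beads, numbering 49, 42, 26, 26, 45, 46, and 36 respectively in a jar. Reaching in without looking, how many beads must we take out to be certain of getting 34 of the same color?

Treat the 7 colors as pigeonholes.
In the worst case we take at most 33 of each color, but all 26 blue and all 26 gold (fewer than 33), giving 33 + 33 + 26 + 26 + 33 + 33 + 33 = 217.
One more bead then forces some color to 34, so 217 + 1 = 218.

218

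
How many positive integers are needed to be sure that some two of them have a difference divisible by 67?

68

Use the pigeonhole principle on residue classes: two integers differ by a multiple of 67 exactly when they share a remainder mod 67.
There are 67 residue classes mod 67, so 67 integers can all lie in distinct classes.
One more integer must repeat a residue, giving a difference divisible by 67. So n = 67 + 1 = 68.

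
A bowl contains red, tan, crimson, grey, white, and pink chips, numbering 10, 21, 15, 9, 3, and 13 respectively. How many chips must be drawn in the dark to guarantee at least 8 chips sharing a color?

Treat the 6 colors as pigeonholes.
In the worst case we take at most 7 of each color, but all 3 white (fewer than 7), giving 7 + 7 + 7 + 7 + 3 + 7 = 38.
One more chip then forces some color to 8, so 38 + 1 = 39.

39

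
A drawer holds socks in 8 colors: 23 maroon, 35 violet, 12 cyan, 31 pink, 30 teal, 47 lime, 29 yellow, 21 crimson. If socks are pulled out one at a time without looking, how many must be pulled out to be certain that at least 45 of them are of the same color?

In the worst case we take at most 44 of each color, but all 23 maroon, all 35 violet, all 12 cyan, all 31 pink, all 30 teal, all 29 yellow, and all 21 crimson (fewer than 44), giving 23 + 35 + 12 + 31 + 30 + 44 + 29 + 21 = 225.
One more sock then forces some color to 45, so 225 + 1 = 226.

226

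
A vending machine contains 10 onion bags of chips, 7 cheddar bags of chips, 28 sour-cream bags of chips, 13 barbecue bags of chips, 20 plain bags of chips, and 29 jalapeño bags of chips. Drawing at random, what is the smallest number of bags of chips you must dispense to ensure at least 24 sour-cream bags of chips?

103

The worst case draws every non-sour-cream bag of chips first: 10 + 7 + 13 + 20 + 29 = 79.
The next 24 draws are then forced to be sour-cream, giving 79 + 24 = 103.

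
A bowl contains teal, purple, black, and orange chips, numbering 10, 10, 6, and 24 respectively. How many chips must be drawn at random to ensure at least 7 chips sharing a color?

25

The worst case takes 6 chips of each color without reaching 7 of any: 4 × 6 = 24.
The next chip must bring some color to 7, so 24 + 1 = 25.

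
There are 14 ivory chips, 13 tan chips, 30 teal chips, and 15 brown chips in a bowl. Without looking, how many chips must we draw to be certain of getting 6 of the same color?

Treat the 4 colors as pigeonholes.
The worst case takes 5 chips of each color without reaching 6 of any: 4 × 5 = 20.
The next chip must bring some color to 6, so 20 + 1 = 21.

21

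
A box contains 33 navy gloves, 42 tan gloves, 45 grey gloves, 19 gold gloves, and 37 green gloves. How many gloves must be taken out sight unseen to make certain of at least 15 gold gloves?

172

The worst case draws every non-gold glove first: 33 + 42 + 45 + 37 = 157.
The next 15 draws are then forced to be gold, giving 157 + 15 = 172.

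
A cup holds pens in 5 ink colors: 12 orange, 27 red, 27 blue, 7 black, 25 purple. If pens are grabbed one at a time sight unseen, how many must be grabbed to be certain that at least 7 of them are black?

The worst case draws every non-black pen first: 12 + 27 + 27 + 25 = 91.
The next 7 draws are then forced to be black, giving 91 + 7 = 98.

98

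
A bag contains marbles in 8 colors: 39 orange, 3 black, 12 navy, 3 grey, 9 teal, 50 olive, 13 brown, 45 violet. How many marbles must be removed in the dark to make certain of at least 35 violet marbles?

164

The worst case draws every non-violet marble first: 39 + 3 + 12 + 3 + 9 + 50 + 13 = 129.
The next 35 draws are then forced to be violet, giving 129 + 35 = 164.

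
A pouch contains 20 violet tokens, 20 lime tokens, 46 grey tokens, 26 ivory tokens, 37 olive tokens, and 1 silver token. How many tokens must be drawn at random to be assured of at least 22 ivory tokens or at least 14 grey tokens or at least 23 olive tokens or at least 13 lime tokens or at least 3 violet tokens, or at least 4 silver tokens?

Each of the 6 colors has its own threshold; avoid all of them simultaneously.
The worst case stops just short of every target: 2 violet, 12 lime, 13 grey, 21 ivory, 22 olive, all 1 silver — 2 + 12 + 13 + 21 + 22 + 1 = 71 tokens.
One more token must push some color to its target, so 71 + 1 = 72.

72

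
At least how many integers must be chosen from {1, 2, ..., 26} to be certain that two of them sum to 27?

Partition {1, …, 26} into 13 pairs: {1,26}, {2,25}, …, {13,14}.
Choosing 13 integers — say the integers 1 through 13 — takes one from each pair and avoids the property.
Choosing 14 forces two into the same pair by pigeonhole, and those sum to 27. So 14.

14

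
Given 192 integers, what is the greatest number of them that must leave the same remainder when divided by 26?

The 192 integers fall into 26 residue classes modulo 26.
If each of the 26 residue classes modulo 26 held at most 7, the total would be at most 26 × 7 = 182 < 192, a contradiction.
So at least one holds ⌈192/26⌉ = 8.

8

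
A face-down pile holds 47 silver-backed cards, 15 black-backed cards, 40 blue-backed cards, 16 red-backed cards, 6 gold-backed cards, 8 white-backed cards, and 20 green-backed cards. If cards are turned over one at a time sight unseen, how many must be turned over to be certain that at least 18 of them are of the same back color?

97

In the worst case we take at most 17 of each back color, but all 15 black-backed, all 16 red-backed, all 6 gold-backed, and all 8 white-backed (fewer than 17), giving 17 + 15 + 17 + 16 + 6 + 8 + 17 = 96.
One more card then forces some back color to 18, so 96 + 1 = 97.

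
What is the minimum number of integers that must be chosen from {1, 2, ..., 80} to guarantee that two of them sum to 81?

41

Partition {1, …, 80} into 40 pairs: {1,80}, {2,79}, …, {40,41}.
Choosing 40 integers — say the integers 1 through 40 — takes one from each pair and avoids the property.
Choosing 41 forces two into the same pair by pigeonhole, and those sum to 81. So 41.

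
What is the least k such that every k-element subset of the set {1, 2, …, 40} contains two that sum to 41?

Partition {1, …, 40} into 20 pairs: {1,40}, {2,39}, …, {20,21}.
Choosing 20 integers — say the integers 1 through 20 — takes one from each pair and avoids the property.
Choosing 21 forces two into the same pair by pigeonhole, and those sum to 41. So 21.

21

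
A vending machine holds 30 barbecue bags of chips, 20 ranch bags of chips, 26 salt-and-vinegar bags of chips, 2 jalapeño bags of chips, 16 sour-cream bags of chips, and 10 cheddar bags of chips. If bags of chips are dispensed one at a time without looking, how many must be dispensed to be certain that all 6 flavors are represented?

The hardest flavor to obtain is jalapeño: we could draw every other bag of chips first — 104 − 2 = 102 bags of chips — without a single jalapeño one.
The next draw must be jalapeño, so 102 + 1 = 103.

103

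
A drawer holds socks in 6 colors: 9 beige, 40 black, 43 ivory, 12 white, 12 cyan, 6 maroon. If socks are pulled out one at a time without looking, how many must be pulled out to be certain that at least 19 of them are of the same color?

76

In the worst case we take at most 18 of each color, but all 9 beige, all 12 white, all 12 cyan, and all 6 maroon (fewer than 18), giving 9 + 18 + 18 + 12 + 12 + 6 = 75.
One more sock then forces some color to 19, so 75 + 1 = 76.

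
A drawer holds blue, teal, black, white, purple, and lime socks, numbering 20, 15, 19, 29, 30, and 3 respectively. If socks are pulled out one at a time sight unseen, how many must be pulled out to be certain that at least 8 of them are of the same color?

Treat the 6 colors as pigeonholes.
In the worst case we take at most 7 of each color, but all 3 lime (fewer than 7), giving 7 + 7 + 7 + 7 + 7 + 3 = 38.
One more sock then forces some color to 8, so 38 + 1 = 39.

39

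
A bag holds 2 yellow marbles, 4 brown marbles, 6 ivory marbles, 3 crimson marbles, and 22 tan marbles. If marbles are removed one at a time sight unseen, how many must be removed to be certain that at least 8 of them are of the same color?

In the worst case we take at most 7 of each color, but all 2 yellow, all 4 brown, all 6 ivory, and all 3 crimson (fewer than 7), giving 2 + 4 + 6 + 3 + 7 = 22.
One more marble then forces some color to 8, so 22 + 1 = 23.

23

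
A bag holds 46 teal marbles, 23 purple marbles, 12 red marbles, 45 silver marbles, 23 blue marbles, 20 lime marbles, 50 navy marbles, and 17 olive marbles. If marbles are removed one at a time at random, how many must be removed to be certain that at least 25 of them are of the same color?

168

In the worst case we take at most 24 of each color, but all 23 purple, all 12 red, all 23 blue, all 20 lime, and all 17 olive (fewer than 24), giving 24 + 23 + 12 + 24 + 23 + 20 + 24 + 17 = 167.
One more marble then forces some color to 25, so 167 + 1 = 168.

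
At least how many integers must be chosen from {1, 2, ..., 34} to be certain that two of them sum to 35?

18

Partition {1, …, 34} into 17 pairs: {1,34}, {2,33}, …, {17,18}.
Choosing 17 integers — say the integers 1 through 17 — takes one from each pair and avoids the property.
Choosing 18 forces two into the same pair by pigeonhole, and those sum to 35. So 18.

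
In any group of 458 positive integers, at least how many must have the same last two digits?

There are 100 possible two-digit endings, which serve as the pigeonholes.
If each of the 100 possible two-digit endings held at most 4, the total would be at most 100 × 4 = 400 < 458, a contradiction.
So at least one holds ⌈458/100⌉ = 5.

5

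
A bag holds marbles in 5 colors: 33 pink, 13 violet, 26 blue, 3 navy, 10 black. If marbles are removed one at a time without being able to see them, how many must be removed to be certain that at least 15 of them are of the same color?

In the worst case we take at most 14 of each color, but all 13 violet, all 3 navy, and all 10 black (fewer than 14), giving 14 + 13 + 14 + 3 + 10 = 54.
One more marble then forces some color to 15, so 54 + 1 = 55.

55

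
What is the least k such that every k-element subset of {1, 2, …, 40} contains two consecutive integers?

21

Partition {1, …, 40} into 20 pairs: {1,2}, {3,4}, …, {39,40}.
Choosing 20 integers — say the 20 even numbers 2, 4, …, 40 — takes one from each pair and avoids the property.
Choosing 21 forces two into the same pair by pigeonhole, and those are consecutive. So 21.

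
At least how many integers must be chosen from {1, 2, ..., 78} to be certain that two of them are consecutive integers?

40

Partition {1, …, 78} into 39 pairs: {1,2}, {3,4}, …, {77,78}.
Choosing 39 integers — say the 39 even numbers 2, 4, …, 78 — takes one from each pair and avoids the property.
Choosing 40 forces two into the same pair by pigeonhole, and those are consecutive. So 40.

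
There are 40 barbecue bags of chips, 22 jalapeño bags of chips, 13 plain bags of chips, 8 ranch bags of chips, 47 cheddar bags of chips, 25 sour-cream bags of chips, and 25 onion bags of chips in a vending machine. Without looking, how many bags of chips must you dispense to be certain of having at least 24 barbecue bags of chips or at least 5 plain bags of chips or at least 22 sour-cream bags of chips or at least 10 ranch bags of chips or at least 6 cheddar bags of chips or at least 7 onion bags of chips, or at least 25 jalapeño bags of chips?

90

Each of the 7 flavors has its own threshold; avoid all of them simultaneously.
The worst case stops just short of every target: 23 barbecue, all 22 jalapeño, 4 plain, all 8 ranch, 5 cheddar, 21 sour-cream, 6 onion — 23 + 22 + 4 + 8 + 5 + 21 + 6 = 89 bags of chips.
One more bag of chips must push some flavor to its target, so 89 + 1 = 90.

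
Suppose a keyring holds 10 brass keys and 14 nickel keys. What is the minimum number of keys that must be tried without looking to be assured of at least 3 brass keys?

The worst case draws every non-brass key first: 14.
The next 3 draws are then forced to be brass, giving 14 + 3 = 17.

17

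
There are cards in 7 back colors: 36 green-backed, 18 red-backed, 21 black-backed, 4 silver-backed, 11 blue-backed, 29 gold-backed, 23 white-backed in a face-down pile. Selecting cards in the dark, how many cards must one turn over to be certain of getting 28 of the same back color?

132

In the worst case we take at most 27 of each back color, but all 18 red-backed, all 21 black-backed, all 4 silver-backed, all 11 blue-backed, and all 23 white-backed (fewer than 27), giving 27 + 18 + 21 + 4 + 11 + 27 + 23 = 131.
One more card then forces some back color to 28, so 131 + 1 = 132.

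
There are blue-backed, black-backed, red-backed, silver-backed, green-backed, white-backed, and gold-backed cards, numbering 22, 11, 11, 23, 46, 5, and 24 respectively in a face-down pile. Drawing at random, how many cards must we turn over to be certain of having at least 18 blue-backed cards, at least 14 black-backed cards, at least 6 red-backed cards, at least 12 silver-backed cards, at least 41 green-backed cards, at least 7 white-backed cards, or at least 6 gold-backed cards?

The worst case stops just short of every target: 17 blue-backed, all 11 black-backed, 5 red-backed, 11 silver-backed, 40 green-backed, all 5 white-backed, 5 gold-backed — 17 + 11 + 5 + 11 + 40 + 5 + 5 = 94 cards.
One more card must push some back color to its target, so 94 + 1 = 95.

95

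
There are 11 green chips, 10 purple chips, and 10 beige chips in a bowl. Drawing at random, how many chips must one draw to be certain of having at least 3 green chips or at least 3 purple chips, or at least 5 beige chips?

The worst case stops just short of every target: 2 green, 2 purple, 4 beige — 2 + 2 + 4 = 8 chips.
One more chip must push some color to its target, so 8 + 1 = 9.

9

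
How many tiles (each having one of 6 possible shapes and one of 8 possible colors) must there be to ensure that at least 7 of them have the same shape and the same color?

289

There are 6 × 8 = 48 (shape, color) combinations acting as pigeonholes.
With 48 × 6 = 288 tiles we could place exactly 6 in each, with no (shape, color) pair reaching 7.
One more forces some (shape, color) pair to hold 7, so 288 + 1 = 289.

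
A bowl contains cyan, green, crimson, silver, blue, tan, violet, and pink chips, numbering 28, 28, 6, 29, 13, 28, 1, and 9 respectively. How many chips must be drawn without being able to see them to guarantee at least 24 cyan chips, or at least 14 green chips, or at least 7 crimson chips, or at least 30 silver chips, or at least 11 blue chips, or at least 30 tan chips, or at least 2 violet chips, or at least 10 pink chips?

Each of the 8 colors has its own threshold; avoid all of them simultaneously.
The worst case stops just short of every target: 23 cyan, 13 green, 6 crimson, 29 silver, 10 blue, all 28 tan, 1 violet, 9 pink — 23 + 13 + 6 + 29 + 10 + 28 + 1 + 9 = 119 chips.
One more chip must push some color to its target, so 119 + 1 = 120.

120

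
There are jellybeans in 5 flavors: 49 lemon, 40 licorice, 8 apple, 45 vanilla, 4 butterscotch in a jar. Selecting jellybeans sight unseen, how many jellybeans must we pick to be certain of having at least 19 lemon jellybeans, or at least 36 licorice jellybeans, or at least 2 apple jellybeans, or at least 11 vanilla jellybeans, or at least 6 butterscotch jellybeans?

The worst case stops just short of every target: 18 lemon, 35 licorice, 1 apple, 10 vanilla, all 4 butterscotch — 18 + 35 + 1 + 10 + 4 = 68 jellybeans.
One more jellybean must push some flavor to its target, so 68 + 1 = 69.

69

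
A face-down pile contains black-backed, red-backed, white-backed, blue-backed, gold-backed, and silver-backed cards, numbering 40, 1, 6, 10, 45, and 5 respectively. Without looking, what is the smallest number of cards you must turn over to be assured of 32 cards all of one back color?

In the worst case we take at most 31 of each back color, but all 1 red-backed, all 6 white-backed, all 10 blue-backed, and all 5 silver-backed (fewer than 31), giving 31 + 1 + 6 + 10 + 31 + 5 = 84.
One more card then forces some back color to 32, so 84 + 1 = 85.

85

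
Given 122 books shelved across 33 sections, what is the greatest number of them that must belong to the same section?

4

The 122 books fall into 33 sections.
If each of the 33 sections held at most 3, the total would be at most 33 × 3 = 99 < 122, a contradiction.
So at least one holds ⌈122/33⌉ = 4.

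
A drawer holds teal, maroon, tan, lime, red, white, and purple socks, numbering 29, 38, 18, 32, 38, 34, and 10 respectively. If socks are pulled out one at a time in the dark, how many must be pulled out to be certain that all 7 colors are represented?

The hardest color to obtain is purple: we could draw every other sock first — 199 − 10 = 189 socks — without a single purple one.
The next draw must be purple, so 189 + 1 = 190.

190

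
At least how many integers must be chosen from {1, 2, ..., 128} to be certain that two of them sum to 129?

65

Partition {1, …, 128} into 64 pairs: {1,128}, {2,127}, …, {64,65}.
Choosing 64 integers — say the integers 1 through 64 — takes one from each pair and avoids the property.
Choosing 65 forces two into the same pair by pigeonhole, and those sum to 129. So 65.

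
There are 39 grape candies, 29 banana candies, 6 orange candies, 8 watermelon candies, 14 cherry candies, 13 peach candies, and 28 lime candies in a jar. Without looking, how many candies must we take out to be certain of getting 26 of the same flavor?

Treat the 7 flavors as pigeonholes.
In the worst case we take at most 25 of each flavor, but all 6 orange, all 8 watermelon, all 14 cherry, and all 13 peach (fewer than 25), giving 25 + 25 + 6 + 8 + 14 + 13 + 25 = 116.
One more candy then forces some flavor to 26, so 116 + 1 = 117.

117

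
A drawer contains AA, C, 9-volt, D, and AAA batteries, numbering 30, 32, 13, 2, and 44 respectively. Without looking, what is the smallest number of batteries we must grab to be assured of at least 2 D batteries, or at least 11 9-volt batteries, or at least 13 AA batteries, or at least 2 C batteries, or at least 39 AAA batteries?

63

Each of the 5 types has its own threshold; avoid all of them simultaneously.
The worst case stops just short of every target: 12 AA, 1 C, 10 9-volt, 1 D, 38 AAA — 12 + 1 + 10 + 1 + 38 = 62 batteries.
One more battery must push some type to its target, so 62 + 1 = 63.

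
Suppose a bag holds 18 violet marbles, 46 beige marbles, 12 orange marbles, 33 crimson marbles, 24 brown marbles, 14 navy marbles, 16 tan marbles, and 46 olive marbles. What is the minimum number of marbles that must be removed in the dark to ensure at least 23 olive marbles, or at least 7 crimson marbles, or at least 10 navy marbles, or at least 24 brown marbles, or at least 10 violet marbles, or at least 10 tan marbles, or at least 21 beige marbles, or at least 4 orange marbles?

102

The worst case stops just short of every target: 9 violet, 20 beige, 3 orange, 6 crimson, 23 brown, 9 navy, 9 tan, 22 olive — 9 + 20 + 3 + 6 + 23 + 9 + 9 + 22 = 101 marbles.
One more marble must push some color to its target, so 101 + 1 = 102.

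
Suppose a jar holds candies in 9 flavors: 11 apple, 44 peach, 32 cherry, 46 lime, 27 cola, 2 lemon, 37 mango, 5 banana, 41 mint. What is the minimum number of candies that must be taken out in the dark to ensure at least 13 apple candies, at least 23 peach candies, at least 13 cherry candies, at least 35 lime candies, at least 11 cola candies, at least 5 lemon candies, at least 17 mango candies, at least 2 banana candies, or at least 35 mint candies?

143

Each of the 9 flavors has its own threshold; avoid all of them simultaneously.
The worst case stops just short of every target: all 11 apple, 22 peach, 12 cherry, 34 lime, 10 cola, all 2 lemon, 16 mango, 1 banana, 34 mint — 11 + 22 + 12 + 34 + 10 + 2 + 16 + 1 + 34 = 142 candies.
One more candy must push some flavor to its target, so 142 + 1 = 143.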